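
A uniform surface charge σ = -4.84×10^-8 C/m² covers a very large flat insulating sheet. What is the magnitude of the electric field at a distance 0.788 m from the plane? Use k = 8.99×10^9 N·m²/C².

The symmetry is planar: E is normal to the sheet and the same magnitude on both sides. Take a pillbox straddling the sheet with end-cap area A.
Flux Φ = 2EA and Q_enc = σA, so 2EA = σA/ε₀ ⇒ E = |σ|/(2ε₀), independent of distance.
E = 2πk|σ| = 2π(8.99×10^9)(4.84×10^-8) = 2.73×10^3 N/C.

E ≈ 2.73e3 N/C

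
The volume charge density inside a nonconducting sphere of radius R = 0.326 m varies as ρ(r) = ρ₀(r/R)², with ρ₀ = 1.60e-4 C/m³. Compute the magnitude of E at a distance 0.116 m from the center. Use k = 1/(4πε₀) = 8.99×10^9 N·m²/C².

By spherical symmetry E is radial; choose a Gaussian sphere of radius r = 0.116 m (r < R).
Integrate the density: Q_enc = 4π ∫₀^r ρ₀(r'/R)^2 r'² dr' = 4πρ₀ r^5/(5·R²) = 7.947e-8 C.
Gauss's law: E·4πr² = Q_enc/ε₀.
E = k|Q_enc|/r² = (8.99×10^9)(7.947×10^-8)/(0.116)² = 5.31e4 N/C.

E ≈ 5.31×10^4 N/C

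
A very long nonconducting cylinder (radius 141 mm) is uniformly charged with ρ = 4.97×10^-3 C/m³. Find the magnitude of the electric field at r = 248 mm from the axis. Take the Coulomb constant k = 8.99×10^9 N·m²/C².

|E| ≈ 2.25×10^7 N/C

By cylindrical symmetry E is radial; use a coaxial Gaussian cylinder of radius 248 mm and length L (r > 141 mm, full cross-section enclosed).
λ_enc = ρ·πR² = (4.97×10^-3)π(0.141)² = 3.104×10^-4 C/m.
Gauss's law: E·2πrL = λ_enc L/ε₀.
E = 2k|λ_enc|/r = 2(8.99×10^9)(3.104e-4)/(0.248) = 2.25×10^7 N/C.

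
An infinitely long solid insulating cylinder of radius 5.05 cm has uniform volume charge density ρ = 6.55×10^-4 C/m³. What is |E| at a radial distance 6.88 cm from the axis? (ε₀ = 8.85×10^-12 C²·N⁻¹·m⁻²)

Take a coaxial cylindrical Gaussian surface of radius r = 6.88 cm and length L (r > 5.05 cm, full cross-section enclosed).
λ_enc = ρ·πR² = (6.55e-4)π(0.0505)² = 5.248×10^-6 C/m.
By Gauss's law (flux through the curved wall only), E·2πrL = λ_enc L/ε₀.
E = |λ_enc|/(2πε₀r) = (5.248×10^-6)/(2π·8.85×10^-12·0.0688) = 1.37×10^6 N/C.

1.37×10^6 N/C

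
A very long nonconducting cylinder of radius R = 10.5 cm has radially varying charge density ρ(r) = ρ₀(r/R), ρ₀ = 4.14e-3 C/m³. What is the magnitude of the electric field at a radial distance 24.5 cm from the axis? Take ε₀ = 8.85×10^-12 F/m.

E = 7.02e6 N/C

Choose a coaxial cylinder of radius r = 24.5 cm (arbitrary length L) as the Gaussian surface (r > R, full charge per length enclosed).
λ_enc = 2π ∫₀^R ρ₀(r'/R)^1 r' dr' = 2πρ₀R²/3 = 9.56×10^-5 C/m.
Applying ∮E·dA = Q_enc/ε₀ with the end caps contributing no flux:
E = |λ_enc|/(2πε₀r) = (9.56e-5)/(2π·8.85×10^-12·0.245) = 7.02e6 N/C.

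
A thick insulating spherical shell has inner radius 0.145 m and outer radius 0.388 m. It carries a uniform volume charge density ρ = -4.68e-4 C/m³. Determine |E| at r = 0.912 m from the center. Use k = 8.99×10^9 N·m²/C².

Use a concentric Gaussian sphere at r = 0.912 m (r > 0.388 m, enclosing the whole shell).
Q_enc = ρ·(4π/3)(b³ − a³) = (-4.68×10^-4)·(4π/3)·((0.388)³ − (0.145)³) = -1.085×10^-4 C.
By Gauss's law, ∮E·dA = E·4πr² = Q_enc/ε₀.
E = k|Q_enc|/r² = (8.99×10^9)(1.085×10^-4)/(0.912)² = 1.17×10^6 N/C.

1.17×10^6 N/C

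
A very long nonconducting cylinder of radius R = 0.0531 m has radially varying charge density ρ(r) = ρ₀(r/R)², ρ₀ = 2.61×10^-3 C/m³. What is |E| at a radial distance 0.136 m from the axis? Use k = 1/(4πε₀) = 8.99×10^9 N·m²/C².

|E| = 1.53e6 V/m

Coaxial Gaussian cylinder, radius r = 0.136 m, length L (r > R, full charge per length enclosed).
λ_enc = 2π ∫₀^R ρ₀(r'/R)^2 r' dr' = 2πρ₀R²/4 = 1.156e-5 C/m.
Since E is radial and uniform over the curved surface, Φ = E·2πrL = Q_enc/ε₀ = λ_enc L/ε₀.
E = 2k|λ_enc|/r = 2(8.99×10^9)(1.156e-5)/(0.136) = 1.53×10^6 N/C.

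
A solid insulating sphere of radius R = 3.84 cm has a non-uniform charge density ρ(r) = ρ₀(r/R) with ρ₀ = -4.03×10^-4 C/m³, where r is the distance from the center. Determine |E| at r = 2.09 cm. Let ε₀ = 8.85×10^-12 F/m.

E = 1.29×10^5 N/C

Take a concentric spherical Gaussian surface of radius r = 2.09 cm (r < R).
Q_enc = ∫₀^r ρ(r')·4πr'² dr' = (4πρ₀/R) ∫₀^r r'^3 dr' = 4πρ₀ r^4/(4·R) = -6.291×10^-9 C.
Gauss's law: E·4πr² = Q_enc/ε₀.
E = |Q_enc|/(4πε₀r²) = (6.291×10^-9)/(4π·8.85×10^-12·(0.0209)²) = 1.29×10^5 N/C.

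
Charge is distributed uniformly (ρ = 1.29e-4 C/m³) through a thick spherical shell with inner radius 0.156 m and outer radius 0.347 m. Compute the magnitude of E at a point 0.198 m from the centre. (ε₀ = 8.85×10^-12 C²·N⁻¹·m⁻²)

|E| = 4.92e5 N/C

By spherical symmetry E is radial; choose a Gaussian sphere of radius r = 0.198 m (within the shell material, 0.156 m < r < 0.347 m).
Only the shell between 0.156 m and r is enclosed: Q_enc = ρ·(4π/3)(r³ − a³) = (1.29e-4)·(4π/3)·((0.198)³ − (0.156)³) = 2.143×10^-6 C.
Gauss's law: E·4πr² = Q_enc/ε₀.
E = |Q_enc|/(4πε₀r²) = (2.143×10^-6)/(4π·8.85×10^-12·(0.198)²) = 4.92×10^5 N/C.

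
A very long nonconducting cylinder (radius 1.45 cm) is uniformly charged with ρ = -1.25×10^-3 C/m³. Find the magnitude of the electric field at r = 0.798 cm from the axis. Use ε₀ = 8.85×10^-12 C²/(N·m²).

|E| ≈ 5.64e5 N/C

Coaxial Gaussian cylinder, radius r = 0.798 cm, length L (r < R).
Enclosed charge per unit length: λ_enc = ρ·πr² = (-1.25×10^-3)π(0.00798)² = -2.501e-7 C/m.
Applying ∮E·dA = Q_enc/ε₀ with the end caps contributing no flux:
E = |λ_enc|/(2πε₀r) = (2.501e-7)/(2π·8.85×10^-12·0.00798) = 5.64×10^5 N/C.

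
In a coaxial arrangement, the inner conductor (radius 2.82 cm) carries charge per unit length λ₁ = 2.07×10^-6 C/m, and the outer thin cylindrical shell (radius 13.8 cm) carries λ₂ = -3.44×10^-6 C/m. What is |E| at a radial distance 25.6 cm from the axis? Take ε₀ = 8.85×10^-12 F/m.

Coaxial Gaussian cylinder, radius r = 25.6 cm, length L (r > 13.8 cm, enclosing both).
λ_enc = λ₁ + λ₂ = (2.07e-6) + (-3.44×10^-6) = -1.37e-6 C/m.
Gauss's law: E·2πrL = λ_enc L/ε₀.
E = |λ_enc|/(2πε₀r) = (1.37e-6)/(2π·8.85×10^-12·0.256) = 9.62×10^4 N/C.

|E| = 9.62e4 N/C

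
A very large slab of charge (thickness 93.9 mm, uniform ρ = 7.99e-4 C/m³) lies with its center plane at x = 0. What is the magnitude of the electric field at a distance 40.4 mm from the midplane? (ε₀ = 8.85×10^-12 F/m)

E = 3.65×10^6 V/m

By symmetry E is perpendicular to the slab. A Gaussian pillbox from −40.4 mm to +40.4 mm (face area A) lies entirely within the slab.
Q_enc = ρ·(2x)·A and flux = 2EA, so 2EA = 2ρxA/ε₀ ⇒ E = |ρ|x/ε₀.
E = (7.99e-4)(0.0404)/(8.85×10^-12) = 3.65×10^6 N/C.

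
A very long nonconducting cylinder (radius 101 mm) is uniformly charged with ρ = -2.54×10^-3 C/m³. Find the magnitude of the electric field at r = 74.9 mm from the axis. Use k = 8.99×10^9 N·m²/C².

E ≈ 1.07×10^7 N/C

By cylindrical symmetry E is radial; use a coaxial Gaussian cylinder of radius 74.9 mm and length L (r < R).
Charge inside radius r per length L is ρ·πr²·L, so λ_enc = ρπr² = -4.477×10^-5 C/m.
Since E is radial and uniform over the curved surface, Φ = E·2πrL = Q_enc/ε₀ = λ_enc L/ε₀.
E = 2k|λ_enc|/r = 2(8.99×10^9)(4.477×10^-5)/(0.0749) = 1.07×10^7 N/C.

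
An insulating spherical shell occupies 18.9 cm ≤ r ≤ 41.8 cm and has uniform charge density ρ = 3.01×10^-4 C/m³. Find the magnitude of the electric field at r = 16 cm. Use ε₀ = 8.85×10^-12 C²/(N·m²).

Symmetry ⇒ E = E(r) r̂. Gaussian sphere of radius r = 16 cm (r < 18.9 cm, inside the empty cavity).
No charge is enclosed, so by Gauss's law E·4πr² = 0 ⇒ E = 0.

E = 0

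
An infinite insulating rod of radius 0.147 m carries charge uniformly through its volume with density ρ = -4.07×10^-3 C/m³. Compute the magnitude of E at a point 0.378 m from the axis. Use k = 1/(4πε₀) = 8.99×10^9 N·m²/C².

E ≈ 1.31×10^7 V/m

Take a coaxial cylindrical Gaussian surface of radius r = 0.378 m and length L (r > 0.147 m, full cross-section enclosed).
λ_enc = ρ·πR² = (-4.07e-3)π(0.147)² = -2.763×10^-4 C/m.
Applying ∮E·dA = Q_enc/ε₀ with the end caps contributing no flux:
E = 2k|λ_enc|/r = 2(8.99×10^9)(2.763×10^-4)/(0.378) = 1.31×10^7 N/C.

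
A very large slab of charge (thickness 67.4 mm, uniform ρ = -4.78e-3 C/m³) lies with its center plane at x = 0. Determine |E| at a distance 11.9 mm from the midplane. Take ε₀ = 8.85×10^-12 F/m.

|E| = 6.43e6 N/C

By symmetry E is perpendicular to the slab. A Gaussian pillbox from −11.9 mm to +11.9 mm (face area A) lies entirely within the slab.
Q_enc = ρ·(2x)·A and flux = 2EA, so 2EA = 2ρxA/ε₀ ⇒ E = |ρ|x/ε₀.
E = (4.78×10^-3)(0.0119)/(8.85×10^-12) = 6.43×10^6 N/C.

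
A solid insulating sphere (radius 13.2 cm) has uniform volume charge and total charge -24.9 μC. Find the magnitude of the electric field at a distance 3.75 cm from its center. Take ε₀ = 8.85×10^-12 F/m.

Take a concentric spherical Gaussian surface of radius r = 3.75 cm (r < R).
For a uniform sphere the enclosed fraction is (r/R)³, so Q_enc = (-24.9 μC)(0.0375/0.132)³ = -5.709e-7 C.
By Gauss's law, ∮E·dA = E·4πr² = Q_enc/ε₀.
E = |Q_enc|/(4πε₀r²) = (5.709e-7)/(4π·8.85×10^-12·(0.0375)²) = 3.65×10^6 N/C.

|E| ≈ 3.65×10^6 N/C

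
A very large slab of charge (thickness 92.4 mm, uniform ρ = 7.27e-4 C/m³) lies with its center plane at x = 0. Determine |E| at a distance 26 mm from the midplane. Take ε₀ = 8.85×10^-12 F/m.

By symmetry E is perpendicular to the slab. A Gaussian pillbox from −26 mm to +26 mm (face area A) lies entirely within the slab.
Q_enc = ρ·(2x)·A and flux = 2EA, so 2EA = 2ρxA/ε₀ ⇒ E = |ρ|x/ε₀.
E = (7.27×10^-4)(0.026)/(8.85×10^-12) = 2.14×10^6 N/C.

|E| ≈ 2.14×10^6 N/C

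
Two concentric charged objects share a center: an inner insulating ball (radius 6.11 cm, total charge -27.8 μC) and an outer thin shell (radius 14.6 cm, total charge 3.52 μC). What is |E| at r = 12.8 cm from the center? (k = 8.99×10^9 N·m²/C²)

E ≈ 1.53×10^7 N/C

By spherical symmetry E is radial; choose a Gaussian sphere of radius r = 12.8 cm (between the bodies, 6.11 cm < r < 14.6 cm).
Only the inner charge is enclosed; the outer shell contributes nothing inside itself. Q_enc = -27.8 μC = -2.78e-5 C.
Since E is radial and uniform over the Gaussian sphere, Φ = E·4πr² = Q_enc/ε₀.
E = k|Q_enc|/r² = (8.99×10^9)(2.78×10^-5)/(0.128)² = 1.53e7 N/C.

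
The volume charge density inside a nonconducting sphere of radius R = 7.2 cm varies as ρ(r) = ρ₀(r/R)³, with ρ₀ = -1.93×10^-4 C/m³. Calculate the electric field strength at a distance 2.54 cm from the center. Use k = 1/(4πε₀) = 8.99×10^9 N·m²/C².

By spherical symmetry E is radial; choose a Gaussian sphere of radius r = 2.54 cm (r < R).
Integrate the density: Q_enc = 4π ∫₀^r ρ₀(r'/R)^3 r'² dr' = 4πρ₀ r^6/(6·R³) = -2.908×10^-10 C.
Gauss's law: E·4πr² = Q_enc/ε₀.
E = k|Q_enc|/r² = (8.99×10^9)(2.908×10^-10)/(0.0254)² = 4.05e3 N/C.

|E| = 4.05e3 V/m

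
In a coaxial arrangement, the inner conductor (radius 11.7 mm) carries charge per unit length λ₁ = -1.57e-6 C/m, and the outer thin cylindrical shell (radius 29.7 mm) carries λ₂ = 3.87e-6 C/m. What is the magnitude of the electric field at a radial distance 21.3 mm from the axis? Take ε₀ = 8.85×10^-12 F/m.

Coaxial Gaussian cylinder, radius r = 21.3 mm, length L (between the conductors, 11.7 mm < r < 29.7 mm).
Only the inner wire is enclosed; the outer shell contributes nothing inside itself. λ_enc = λ₁ = -1.57×10^-6 C/m.
Applying ∮E·dA = Q_enc/ε₀ with the end caps contributing no flux:
E = |λ_enc|/(2πε₀r) = (1.57×10^-6)/(2π·8.85×10^-12·0.0213) = 1.33×10^6 N/C.

E ≈ 1.33e6 N/C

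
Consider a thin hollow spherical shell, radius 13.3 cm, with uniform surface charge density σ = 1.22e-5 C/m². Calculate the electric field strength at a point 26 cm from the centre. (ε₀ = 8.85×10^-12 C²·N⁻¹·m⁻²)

Symmetry ⇒ E = E(r) r̂. Gaussian sphere of radius r = 26 cm (r > 13.3 cm).
The entire shell is enclosed: Q_enc = σ·4πR² = (1.22×10^-5)·4π·(0.133)² = 2.712×10^-6 C.
Gauss's law: E·4πr² = Q_enc/ε₀.
E = |Q_enc|/(4πε₀r²) = (2.712×10^-6)/(4π·8.85×10^-12·(0.26)²) = 3.61e5 N/C.

3.61×10^5 N/C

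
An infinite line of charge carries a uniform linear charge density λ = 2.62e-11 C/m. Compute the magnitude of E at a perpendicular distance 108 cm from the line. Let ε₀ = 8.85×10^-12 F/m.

By cylindrical symmetry E is radial; use a coaxial Gaussian cylinder of radius 108 cm and length L.
Q_enc = λL, so λ_enc = 2.62×10^-11 C/m.
Since E is radial and uniform over the curved surface, Φ = E·2πrL = Q_enc/ε₀ = λ_enc L/ε₀.
E = |λ_enc|/(2πε₀r) = (2.62e-11)/(2π·8.85×10^-12·1.08) = 0.436 N/C.

|E| = 0.436 N/C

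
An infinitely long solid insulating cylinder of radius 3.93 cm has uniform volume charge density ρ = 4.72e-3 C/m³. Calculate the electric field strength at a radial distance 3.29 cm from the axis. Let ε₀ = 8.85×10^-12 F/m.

E = 8.77×10^6 N/C

Choose a coaxial cylinder of radius r = 3.29 cm (arbitrary length L) as the Gaussian surface (r < R).
Charge inside radius r per length L is ρ·πr²·L, so λ_enc = ρπr² = 1.605×10^-5 C/m.
Since E is radial and uniform over the curved surface, Φ = E·2πrL = Q_enc/ε₀ = λ_enc L/ε₀.
E = |λ_enc|/(2πε₀r) = (1.605e-5)/(2π·8.85×10^-12·0.0329) = 8.77×10^6 N/C.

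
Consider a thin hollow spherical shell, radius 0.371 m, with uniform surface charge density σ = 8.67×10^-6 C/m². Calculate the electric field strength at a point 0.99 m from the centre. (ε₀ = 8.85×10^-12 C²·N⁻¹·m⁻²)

Take a concentric spherical Gaussian surface of radius r = 0.99 m (r > 0.371 m).
The entire shell is enclosed: Q_enc = σ·4πR² = (8.67×10^-6)·4π·(0.371)² = 1.50e-5 C.
Since E is radial and uniform over the Gaussian sphere, Φ = E·4πr² = Q_enc/ε₀.
E = |Q_enc|/(4πε₀r²) = (1.50×10^-5)/(4π·8.85×10^-12·(0.99)²) = 1.38×10^5 N/C.

|E| = 1.38×10^5 N/C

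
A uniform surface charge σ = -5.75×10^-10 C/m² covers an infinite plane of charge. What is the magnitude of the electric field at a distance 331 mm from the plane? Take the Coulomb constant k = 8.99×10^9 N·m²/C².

The symmetry is planar: E is normal to the sheet and the same magnitude on both sides. Take a pillbox straddling the sheet with end-cap area A.
Flux Φ = 2EA and Q_enc = σA, so 2EA = σA/ε₀ ⇒ E = |σ|/(2ε₀), independent of distance.
E = 2πk|σ| = 2π(8.99×10^9)(5.75e-10) = 32.5 N/C.

32.5 N/C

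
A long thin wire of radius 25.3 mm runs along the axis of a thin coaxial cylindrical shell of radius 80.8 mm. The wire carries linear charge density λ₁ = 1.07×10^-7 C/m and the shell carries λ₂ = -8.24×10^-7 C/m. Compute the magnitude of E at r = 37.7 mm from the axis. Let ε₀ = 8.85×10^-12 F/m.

|E| ≈ 5.10×10^4 V/m

Take a coaxial cylindrical Gaussian surface of radius r = 37.7 mm and length L (between the conductors, 25.3 mm < r < 80.8 mm).
Only the inner wire is enclosed; the outer shell contributes nothing inside itself. λ_enc = λ₁ = 1.07×10^-7 C/m.
Applying ∮E·dA = Q_enc/ε₀ with the end caps contributing no flux:
E = |λ_enc|/(2πε₀r) = (1.07×10^-7)/(2π·8.85×10^-12·0.0377) = 5.10×10^4 N/C.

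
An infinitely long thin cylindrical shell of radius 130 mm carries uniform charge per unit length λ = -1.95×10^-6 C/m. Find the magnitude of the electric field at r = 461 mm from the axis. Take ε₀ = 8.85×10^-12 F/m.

E = 7.61e4 V/m

By cylindrical symmetry E is radial; use a coaxial Gaussian cylinder of radius 461 mm and length L (r > 130 mm).
The full line charge is enclosed: λ_enc = -1.95e-6 C/m.
By Gauss's law (flux through the curved wall only), E·2πrL = λ_enc L/ε₀.
E = |λ_enc|/(2πε₀r) = (1.95×10^-6)/(2π·8.85×10^-12·0.461) = 7.61e4 N/C.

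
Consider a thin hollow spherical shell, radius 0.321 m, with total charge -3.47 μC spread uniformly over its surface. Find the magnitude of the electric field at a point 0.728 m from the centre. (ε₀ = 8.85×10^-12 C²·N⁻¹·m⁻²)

E = 5.89×10^4 N/C

Symmetry ⇒ E = E(r) r̂. Gaussian sphere of radius r = 0.728 m (r > 0.321 m).
The entire shell is enclosed: Q_enc = -3.47e-6 C.
Applying ∮E·dA = Q_enc/ε₀ with Φ = E(4πr²):
E = |Q_enc|/(4πε₀r²) = (3.47×10^-6)/(4π·8.85×10^-12·(0.728)²) = 5.89e4 N/C.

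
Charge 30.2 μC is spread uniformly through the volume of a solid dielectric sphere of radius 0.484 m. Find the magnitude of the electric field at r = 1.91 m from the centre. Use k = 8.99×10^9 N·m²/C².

By spherical symmetry E is radial; choose a Gaussian sphere of radius r = 1.91 m (r > R, so the entire charge is enclosed).
Q_enc = 30.2 μC = 3.02×10^-5 C.
By Gauss's law, ∮E·dA = E·4πr² = Q_enc/ε₀.
E = k|Q_enc|/r² = (8.99×10^9)(3.02×10^-5)/(1.91)² = 7.44×10^4 N/C.

E ≈ 7.44×10^4 N/C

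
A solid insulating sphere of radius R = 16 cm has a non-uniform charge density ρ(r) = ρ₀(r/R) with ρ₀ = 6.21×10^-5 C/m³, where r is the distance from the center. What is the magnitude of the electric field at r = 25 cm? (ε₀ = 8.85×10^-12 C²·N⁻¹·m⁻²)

1.15×10^5 N/C

Symmetry ⇒ E = E(r) r̂. Gaussian sphere of radius r = 25 cm (r > R, all charge enclosed).
Q_enc = 4π ∫₀^R ρ₀(r'/R)^1 r'² dr' = 4πρ₀R³/4 = 7.991×10^-7 C.
By Gauss's law, ∮E·dA = E·4πr² = Q_enc/ε₀.
E = |Q_enc|/(4πε₀r²) = (7.991×10^-7)/(4π·8.85×10^-12·(0.25)²) = 1.15×10^5 N/C.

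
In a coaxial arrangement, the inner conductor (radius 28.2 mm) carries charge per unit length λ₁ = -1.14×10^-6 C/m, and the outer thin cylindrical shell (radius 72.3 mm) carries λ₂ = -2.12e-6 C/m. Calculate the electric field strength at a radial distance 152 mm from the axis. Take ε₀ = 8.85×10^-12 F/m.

Choose a coaxial cylinder of radius r = 152 mm (arbitrary length L) as the Gaussian surface (r > 72.3 mm, enclosing both).
λ_enc = λ₁ + λ₂ = (-1.14×10^-6) + (-2.12×10^-6) = -3.26×10^-6 C/m.
Since E is radial and uniform over the curved surface, Φ = E·2πrL = Q_enc/ε₀ = λ_enc L/ε₀.
E = |λ_enc|/(2πε₀r) = (3.26×10^-6)/(2π·8.85×10^-12·0.152) = 3.86×10^5 N/C.

|E| = 3.86×10^5 N/C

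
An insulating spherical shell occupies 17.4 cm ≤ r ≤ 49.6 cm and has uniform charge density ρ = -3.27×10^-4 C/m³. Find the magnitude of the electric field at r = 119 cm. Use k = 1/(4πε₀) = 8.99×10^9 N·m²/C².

Symmetry ⇒ E = E(r) r̂. Gaussian sphere of radius r = 119 cm (r > 49.6 cm, enclosing the whole shell).
Q_enc = ρ·(4π/3)(b³ − a³) = (-3.27e-4)·(4π/3)·((0.496)³ − (0.174)³) = -1.599×10^-4 C.
Gauss's law: E·4πr² = Q_enc/ε₀.
E = k|Q_enc|/r² = (8.99×10^9)(1.599×10^-4)/(1.19)² = 1.02e6 N/C.

|E| ≈ 1.02×10^6 V/m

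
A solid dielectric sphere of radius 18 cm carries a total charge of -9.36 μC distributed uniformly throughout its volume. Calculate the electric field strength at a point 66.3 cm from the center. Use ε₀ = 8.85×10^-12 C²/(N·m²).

E ≈ 1.91×10^5 N/C

Symmetry ⇒ E = E(r) r̂. Gaussian sphere of radius r = 66.3 cm (r > R, so the entire charge is enclosed).
Q_enc = -9.36 μC = -9.36×10^-6 C.
Since E is radial and uniform over the Gaussian sphere, Φ = E·4πr² = Q_enc/ε₀.
E = |Q_enc|/(4πε₀r²) = (9.36e-6)/(4π·8.85×10^-12·(0.663)²) = 1.91×10^5 N/C.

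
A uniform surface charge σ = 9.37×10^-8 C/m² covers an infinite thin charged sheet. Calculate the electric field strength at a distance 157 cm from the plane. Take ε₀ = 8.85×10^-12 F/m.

|E| ≈ 5.29×10^3 N/C

By planar symmetry E is perpendicular to the sheet and uniform; use a Gaussian pillbox with flat faces of area A on each side of the sheet.
Only the two end caps contribute flux: Φ = 2EA. With Q_enc = σA, Gauss's law gives E = |σ|/(2ε₀).
E = |σ|/(2ε₀) = (9.37×10^-8)/(2·8.85×10^-12) = 5.29×10^3 N/C.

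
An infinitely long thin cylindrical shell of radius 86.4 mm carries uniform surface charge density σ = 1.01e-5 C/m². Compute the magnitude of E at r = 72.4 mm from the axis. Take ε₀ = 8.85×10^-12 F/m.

By cylindrical symmetry E is radial; use a coaxial Gaussian cylinder of radius 72.4 mm and length L (r < 86.4 mm, inside the shell).
No charge is enclosed, so Gauss's law gives E·2πrL = 0 ⇒ E = 0.

E = 0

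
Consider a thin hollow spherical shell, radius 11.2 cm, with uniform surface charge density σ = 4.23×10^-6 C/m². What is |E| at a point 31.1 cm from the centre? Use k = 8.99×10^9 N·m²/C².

Use a concentric Gaussian sphere at r = 31.1 cm (r > 11.2 cm).
The entire shell is enclosed: Q_enc = σ·4πR² = (4.23e-6)·4π·(0.112)² = 6.668×10^-7 C.
By Gauss's law, ∮E·dA = E·4πr² = Q_enc/ε₀.
E = k|Q_enc|/r² = (8.99×10^9)(6.668×10^-7)/(0.311)² = 6.20×10^4 N/C.

E ≈ 6.20×10^4 N/C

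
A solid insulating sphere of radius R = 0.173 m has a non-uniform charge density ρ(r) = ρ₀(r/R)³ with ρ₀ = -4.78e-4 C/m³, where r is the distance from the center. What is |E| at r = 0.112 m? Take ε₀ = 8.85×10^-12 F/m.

2.74×10^5 V/m

Use a concentric Gaussian sphere at r = 0.112 m (r < R).
Integrate the density: Q_enc = 4π ∫₀^r ρ₀(r'/R)^3 r'² dr' = 4πρ₀ r^6/(6·R³) = -3.816e-7 C.
By Gauss's law, ∮E·dA = E·4πr² = Q_enc/ε₀.
E = |Q_enc|/(4πε₀r²) = (3.816e-7)/(4π·8.85×10^-12·(0.112)²) = 2.74×10^5 N/C.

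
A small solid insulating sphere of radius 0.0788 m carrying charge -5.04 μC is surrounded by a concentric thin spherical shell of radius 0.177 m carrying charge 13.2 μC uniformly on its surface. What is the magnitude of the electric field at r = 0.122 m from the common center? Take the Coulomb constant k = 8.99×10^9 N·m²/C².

E ≈ 3.04e6 N/C

Symmetry ⇒ E = E(r) r̂. Gaussian sphere of radius r = 0.122 m (between the bodies, 0.0788 m < r < 0.177 m).
The shell at 0.177 m lies outside the Gaussian surface, so Q_enc = -5.04 μC = -5.04e-6 C.
Since E is radial and uniform over the Gaussian sphere, Φ = E·4πr² = Q_enc/ε₀.
E = k|Q_enc|/r² = (8.99×10^9)(5.04×10^-6)/(0.122)² = 3.04×10^6 N/C.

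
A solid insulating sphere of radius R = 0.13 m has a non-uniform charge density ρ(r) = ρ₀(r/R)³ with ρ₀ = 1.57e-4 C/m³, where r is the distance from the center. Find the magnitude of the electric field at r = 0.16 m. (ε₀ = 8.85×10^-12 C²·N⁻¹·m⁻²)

2.54×10^5 V/m

By spherical symmetry E is radial; choose a Gaussian sphere of radius r = 0.16 m (r > R, all charge enclosed).
Q_enc = 4π ∫₀^R ρ₀(r'/R)^3 r'² dr' = 4πρ₀R³/6 = 7.224×10^-7 C.
Gauss's law: E·4πr² = Q_enc/ε₀.
E = |Q_enc|/(4πε₀r²) = (7.224e-7)/(4π·8.85×10^-12·(0.16)²) = 2.54×10^5 N/C.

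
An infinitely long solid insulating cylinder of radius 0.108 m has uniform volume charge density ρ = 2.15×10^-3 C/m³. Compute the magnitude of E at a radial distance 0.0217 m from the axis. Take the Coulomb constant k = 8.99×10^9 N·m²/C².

E ≈ 2.64e6 N/C

Coaxial Gaussian cylinder, radius r = 0.0217 m, length L (r < R).
Enclosed charge per unit length: λ_enc = ρ·πr² = (2.15×10^-3)π(0.0217)² = 3.181×10^-6 C/m.
Gauss's law: E·2πrL = λ_enc L/ε₀.
E = 2k|λ_enc|/r = 2(8.99×10^9)(3.181e-6)/(0.0217) = 2.64×10^6 N/C.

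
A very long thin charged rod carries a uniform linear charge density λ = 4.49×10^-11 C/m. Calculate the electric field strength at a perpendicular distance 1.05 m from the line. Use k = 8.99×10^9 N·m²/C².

Coaxial Gaussian cylinder, radius r = 1.05 m, length L.
Q_enc = λL, so λ_enc = 4.49×10^-11 C/m.
By Gauss's law (flux through the curved wall only), E·2πrL = λ_enc L/ε₀.
E = 2k|λ_enc|/r = 2(8.99×10^9)(4.49e-11)/(1.05) = 0.769 N/C.

|E| ≈ 0.769 N/C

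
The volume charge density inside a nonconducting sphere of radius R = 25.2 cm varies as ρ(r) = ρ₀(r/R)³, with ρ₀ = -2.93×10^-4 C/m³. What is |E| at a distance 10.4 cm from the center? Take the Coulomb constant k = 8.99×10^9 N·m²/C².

|E| = 4.03×10^4 N/C

Use a concentric Gaussian sphere at r = 10.4 cm (r < R).
Integrate the density: Q_enc = 4π ∫₀^r ρ₀(r'/R)^3 r'² dr' = 4πρ₀ r^6/(6·R³) = -4.852×10^-8 C.
Since E is radial and uniform over the Gaussian sphere, Φ = E·4πr² = Q_enc/ε₀.
E = k|Q_enc|/r² = (8.99×10^9)(4.852×10^-8)/(0.104)² = 4.03×10^4 N/C.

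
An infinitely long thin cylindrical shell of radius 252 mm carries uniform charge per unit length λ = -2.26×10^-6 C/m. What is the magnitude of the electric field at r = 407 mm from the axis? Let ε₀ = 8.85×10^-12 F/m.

Coaxial Gaussian cylinder, radius r = 407 mm, length L (r > 252 mm).
The full line charge is enclosed: λ_enc = -2.26×10^-6 C/m.
By Gauss's law (flux through the curved wall only), E·2πrL = λ_enc L/ε₀.
E = |λ_enc|/(2πε₀r) = (2.26×10^-6)/(2π·8.85×10^-12·0.407) = 9.99×10^4 N/C.

|E| ≈ 9.99×10^4 V/m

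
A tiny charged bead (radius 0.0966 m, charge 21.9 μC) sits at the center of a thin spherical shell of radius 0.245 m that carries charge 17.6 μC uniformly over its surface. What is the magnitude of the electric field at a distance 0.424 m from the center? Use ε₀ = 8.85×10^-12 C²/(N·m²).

|E| ≈ 1.98×10^6 V/m

By spherical symmetry E is radial; choose a Gaussian sphere of radius r = 0.424 m (r > 0.245 m, enclosing both).
Q_enc = (21.9 μC) + (17.6 μC) = 3.95e-5 C.
Gauss's law: E·4πr² = Q_enc/ε₀.
E = |Q_enc|/(4πε₀r²) = (3.95×10^-5)/(4π·8.85×10^-12·(0.424)²) = 1.98e6 N/C.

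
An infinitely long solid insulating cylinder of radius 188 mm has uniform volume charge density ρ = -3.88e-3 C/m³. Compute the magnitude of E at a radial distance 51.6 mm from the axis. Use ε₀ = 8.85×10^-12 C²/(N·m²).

1.13×10^7 N/C

By cylindrical symmetry E is radial; use a coaxial Gaussian cylinder of radius 51.6 mm and length L (r < R).
Enclosed charge per unit length: λ_enc = ρ·πr² = (-3.88×10^-3)π(0.0516)² = -3.245e-5 C/m.
By Gauss's law (flux through the curved wall only), E·2πrL = λ_enc L/ε₀.
E = |λ_enc|/(2πε₀r) = (3.245×10^-5)/(2π·8.85×10^-12·0.0516) = 1.13×10^7 N/C.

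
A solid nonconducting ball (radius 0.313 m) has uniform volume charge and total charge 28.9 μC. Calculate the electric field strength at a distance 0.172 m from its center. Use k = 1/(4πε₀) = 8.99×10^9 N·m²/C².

1.46×10^6 V/m

Take a concentric spherical Gaussian surface of radius r = 0.172 m (r < R).
Only the charge within r is enclosed: Q_enc = Q·(r/R)³ = (28.9 μC)·(0.172 m/0.313 m)³ = 4.796×10^-6 C.
Applying ∮E·dA = Q_enc/ε₀ with Φ = E(4πr²):
E = k|Q_enc|/r² = (8.99×10^9)(4.796×10^-6)/(0.172)² = 1.46×10^6 N/C.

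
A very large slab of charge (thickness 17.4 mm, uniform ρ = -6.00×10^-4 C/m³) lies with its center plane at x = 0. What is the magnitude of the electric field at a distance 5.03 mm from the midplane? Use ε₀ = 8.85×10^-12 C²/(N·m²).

By symmetry E is perpendicular to the slab. A Gaussian pillbox from −5.03 mm to +5.03 mm (face area A) lies entirely within the slab.
Q_enc = ρ·(2x)·A and flux = 2EA, so 2EA = 2ρxA/ε₀ ⇒ E = |ρ|x/ε₀.
E = (6.00×10^-4)(0.00503)/(8.85×10^-12) = 3.41×10^5 N/C.

|E| ≈ 3.41×10^5 V/m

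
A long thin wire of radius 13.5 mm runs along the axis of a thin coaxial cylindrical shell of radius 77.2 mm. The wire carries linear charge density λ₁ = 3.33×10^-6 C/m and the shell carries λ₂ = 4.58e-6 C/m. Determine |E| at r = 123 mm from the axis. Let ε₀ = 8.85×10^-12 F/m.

E ≈ 1.16e6 V/m

Choose a coaxial cylinder of radius r = 123 mm (arbitrary length L) as the Gaussian surface (r > 77.2 mm, enclosing both).
λ_enc = λ₁ + λ₂ = (3.33×10^-6) + (4.58×10^-6) = 7.91×10^-6 C/m.
By Gauss's law (flux through the curved wall only), E·2πrL = λ_enc L/ε₀.
E = |λ_enc|/(2πε₀r) = (7.91×10^-6)/(2π·8.85×10^-12·0.123) = 1.16×10^6 N/C.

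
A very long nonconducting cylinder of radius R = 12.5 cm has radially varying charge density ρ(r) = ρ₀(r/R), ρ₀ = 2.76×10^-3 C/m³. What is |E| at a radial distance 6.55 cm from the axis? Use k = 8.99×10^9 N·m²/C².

Choose a coaxial cylinder of radius r = 6.55 cm (arbitrary length L) as the Gaussian surface (r < R).
λ_enc = ∫₀^r ρ(r')·2πr' dr' = (2πρ₀/R)·r^3/3 = 1.30e-5 C/m.
Since E is radial and uniform over the curved surface, Φ = E·2πrL = Q_enc/ε₀ = λ_enc L/ε₀.
E = 2k|λ_enc|/r = 2(8.99×10^9)(1.30×10^-5)/(0.0655) = 3.57e6 N/C.

E ≈ 3.57×10^6 V/m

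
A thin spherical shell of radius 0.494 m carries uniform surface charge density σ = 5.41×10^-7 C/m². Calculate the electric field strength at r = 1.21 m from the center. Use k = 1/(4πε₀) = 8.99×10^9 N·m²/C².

Use a concentric Gaussian sphere at r = 1.21 m (r > 0.494 m).
The entire shell is enclosed: Q_enc = σ·4πR² = (5.41×10^-7)·4π·(0.494)² = 1.659×10^-6 C.
Applying ∮E·dA = Q_enc/ε₀ with Φ = E(4πr²):
E = k|Q_enc|/r² = (8.99×10^9)(1.659×10^-6)/(1.21)² = 1.02e4 N/C.

1.02×10^4 V/m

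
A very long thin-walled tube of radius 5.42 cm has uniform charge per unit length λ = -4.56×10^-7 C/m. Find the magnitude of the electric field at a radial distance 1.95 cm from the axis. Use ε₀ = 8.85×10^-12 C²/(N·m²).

E = 0 (no enclosed charge)

Choose a coaxial cylinder of radius r = 1.95 cm (arbitrary length L) as the Gaussian surface (r < 5.42 cm, inside the shell).
No charge is enclosed, so Gauss's law gives E·2πrL = 0 ⇒ E = 0.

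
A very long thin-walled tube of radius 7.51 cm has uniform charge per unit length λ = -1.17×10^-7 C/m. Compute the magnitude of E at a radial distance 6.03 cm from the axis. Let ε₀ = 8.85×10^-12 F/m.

E = 0

Choose a coaxial cylinder of radius r = 6.03 cm (arbitrary length L) as the Gaussian surface (r < 7.51 cm, inside the shell).
No charge is enclosed, so Gauss's law gives E·2πrL = 0 ⇒ E = 0.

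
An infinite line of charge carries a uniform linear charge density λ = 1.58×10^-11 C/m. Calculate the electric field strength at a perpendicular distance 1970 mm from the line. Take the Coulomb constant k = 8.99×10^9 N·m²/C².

By cylindrical symmetry E is radial; use a coaxial Gaussian cylinder of radius 1970 mm and length L.
Q_enc = λL, so λ_enc = 1.58×10^-11 C/m.
Gauss's law: E·2πrL = λ_enc L/ε₀.
E = 2k|λ_enc|/r = 2(8.99×10^9)(1.58×10^-11)/(1.97) = 0.144 N/C.

E = 0.144 N/C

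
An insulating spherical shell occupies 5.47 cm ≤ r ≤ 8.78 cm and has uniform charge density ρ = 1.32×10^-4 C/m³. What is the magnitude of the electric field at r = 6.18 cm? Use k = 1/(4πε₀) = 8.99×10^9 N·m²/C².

E ≈ 9.42×10^4 N/C

Use a concentric Gaussian sphere at r = 6.18 cm (within the shell material, 5.47 cm < r < 8.78 cm).
Enclosed charge is the volume from a to r: Q_enc = (4π/3)ρ(r³ − a³) = 4.001e-8 C.
Since E is radial and uniform over the Gaussian sphere, Φ = E·4πr² = Q_enc/ε₀.
E = k|Q_enc|/r² = (8.99×10^9)(4.001×10^-8)/(0.0618)² = 9.42e4 N/C.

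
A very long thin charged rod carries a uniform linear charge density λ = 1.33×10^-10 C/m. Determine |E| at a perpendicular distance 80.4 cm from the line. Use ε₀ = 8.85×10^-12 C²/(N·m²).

E ≈ 2.97 N/C

Take a coaxial cylindrical Gaussian surface of radius r = 80.4 cm and length L.
Q_enc = λL, so λ_enc = 1.33×10^-10 C/m.
Since E is radial and uniform over the curved surface, Φ = E·2πrL = Q_enc/ε₀ = λ_enc L/ε₀.
E = |λ_enc|/(2πε₀r) = (1.33×10^-10)/(2π·8.85×10^-12·0.804) = 2.97 N/C.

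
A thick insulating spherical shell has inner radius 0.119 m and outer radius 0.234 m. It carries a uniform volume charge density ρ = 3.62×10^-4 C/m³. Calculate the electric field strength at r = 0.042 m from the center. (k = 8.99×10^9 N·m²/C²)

By spherical symmetry E is radial; choose a Gaussian sphere of radius r = 0.042 m (r < 0.119 m, inside the empty cavity).
No charge is enclosed, so by Gauss's law E·4πr² = 0 ⇒ E = 0.

E = 0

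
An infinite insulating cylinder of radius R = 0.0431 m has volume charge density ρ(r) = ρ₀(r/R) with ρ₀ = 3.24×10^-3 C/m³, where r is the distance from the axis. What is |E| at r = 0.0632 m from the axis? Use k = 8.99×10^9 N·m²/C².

E = 3.59×10^6 N/C

Choose a coaxial cylinder of radius r = 0.0632 m (arbitrary length L) as the Gaussian surface (r > R, full charge per length enclosed).
λ_enc = 2π ∫₀^R ρ₀(r'/R)^1 r' dr' = 2πρ₀R²/3 = 1.261e-5 C/m.
Applying ∮E·dA = Q_enc/ε₀ with the end caps contributing no flux:
E = 2k|λ_enc|/r = 2(8.99×10^9)(1.261e-5)/(0.0632) = 3.59×10^6 N/C.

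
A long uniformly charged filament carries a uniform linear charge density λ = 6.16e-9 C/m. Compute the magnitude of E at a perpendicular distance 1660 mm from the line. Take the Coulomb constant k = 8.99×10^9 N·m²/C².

E = 66.7 N/C

Coaxial Gaussian cylinder, radius r = 1660 mm, length L.
Q_enc = λL, so λ_enc = 6.16×10^-9 C/m.
Since E is radial and uniform over the curved surface, Φ = E·2πrL = Q_enc/ε₀ = λ_enc L/ε₀.
E = 2k|λ_enc|/r = 2(8.99×10^9)(6.16×10^-9)/(1.66) = 66.7 N/C.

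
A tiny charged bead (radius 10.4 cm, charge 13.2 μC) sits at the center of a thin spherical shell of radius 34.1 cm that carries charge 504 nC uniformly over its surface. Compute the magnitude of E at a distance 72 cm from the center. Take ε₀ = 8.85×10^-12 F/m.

E = 2.38×10^5 V/m

Symmetry ⇒ E = E(r) r̂. Gaussian sphere of radius r = 72 cm (r > 34.1 cm, enclosing both).
Q_enc = (13.2 μC) + (504 nC) = 1.37e-5 C.
Applying ∮E·dA = Q_enc/ε₀ with Φ = E(4πr²):
E = |Q_enc|/(4πε₀r²) = (1.37×10^-5)/(4π·8.85×10^-12·(0.72)²) = 2.38×10^5 N/C.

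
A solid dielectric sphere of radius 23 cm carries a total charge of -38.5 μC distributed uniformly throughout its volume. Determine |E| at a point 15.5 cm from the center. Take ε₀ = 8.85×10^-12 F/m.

4.41e6 N/C

By spherical symmetry E is radial; choose a Gaussian sphere of radius r = 15.5 cm (r < R).
For a uniform sphere the enclosed fraction is (r/R)³, so Q_enc = (-38.5 μC)(0.155/0.23)³ = -1.178×10^-5 C.
Since E is radial and uniform over the Gaussian sphere, Φ = E·4πr² = Q_enc/ε₀.
E = |Q_enc|/(4πε₀r²) = (1.178×10^-5)/(4π·8.85×10^-12·(0.155)²) = 4.41×10^6 N/C.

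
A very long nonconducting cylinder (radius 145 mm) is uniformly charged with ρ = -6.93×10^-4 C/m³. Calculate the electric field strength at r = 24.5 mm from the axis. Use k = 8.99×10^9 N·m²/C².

Coaxial Gaussian cylinder, radius r = 24.5 mm, length L (r < R).
Charge inside radius r per length L is ρ·πr²·L, so λ_enc = ρπr² = -1.307×10^-6 C/m.
Since E is radial and uniform over the curved surface, Φ = E·2πrL = Q_enc/ε₀ = λ_enc L/ε₀.
E = 2k|λ_enc|/r = 2(8.99×10^9)(1.307×10^-6)/(0.0245) = 9.59e5 N/C.

|E| ≈ 9.59×10^5 N/C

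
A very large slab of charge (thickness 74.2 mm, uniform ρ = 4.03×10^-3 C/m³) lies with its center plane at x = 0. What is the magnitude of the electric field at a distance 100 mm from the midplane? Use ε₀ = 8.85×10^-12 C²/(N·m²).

The point |x| = 100 mm lies outside the slab (half-thickness 0.0371 m). A symmetric pillbox spanning the full slab encloses Q_enc = ρ·d·A.
Flux = 2EA ⇒ E = |ρ|d/(2ε₀), independent of distance outside.
E = (4.03×10^-3)(0.0742)/(2·8.85×10^-12) = 1.69×10^7 N/C.

|E| = 1.69×10^7 N/C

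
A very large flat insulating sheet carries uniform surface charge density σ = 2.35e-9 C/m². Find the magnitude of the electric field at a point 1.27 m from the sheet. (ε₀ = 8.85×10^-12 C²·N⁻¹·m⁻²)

Choose a cylindrical pillbox piercing the sheet, end faces (area A) parallel to it.
Flux Φ = 2EA and Q_enc = σA, so 2EA = σA/ε₀ ⇒ E = |σ|/(2ε₀), independent of distance.
E = |σ|/(2ε₀) = (2.35×10^-9)/(2·8.85×10^-12) = 133 N/C.

E ≈ 133 N/C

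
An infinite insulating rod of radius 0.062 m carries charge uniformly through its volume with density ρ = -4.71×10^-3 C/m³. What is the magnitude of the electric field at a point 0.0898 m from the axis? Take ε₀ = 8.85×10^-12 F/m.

Coaxial Gaussian cylinder, radius r = 0.0898 m, length L (r > 0.062 m, full cross-section enclosed).
λ_enc = ρ·πR² = (-4.71×10^-3)π(0.062)² = -5.688×10^-5 C/m.
Since E is radial and uniform over the curved surface, Φ = E·2πrL = Q_enc/ε₀ = λ_enc L/ε₀.
E = |λ_enc|/(2πε₀r) = (5.688×10^-5)/(2π·8.85×10^-12·0.0898) = 1.14×10^7 N/C.

E = 1.14×10^7 N/C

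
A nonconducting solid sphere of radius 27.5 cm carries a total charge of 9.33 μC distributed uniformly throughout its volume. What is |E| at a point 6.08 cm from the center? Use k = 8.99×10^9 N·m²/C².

E = 2.45e5 N/C

Use a concentric Gaussian sphere at r = 6.08 cm (r < R).
For a uniform sphere the enclosed fraction is (r/R)³, so Q_enc = (9.33 μC)(0.0608/0.275)³ = 1.008e-7 C.
Gauss's law: E·4πr² = Q_enc/ε₀.
E = k|Q_enc|/r² = (8.99×10^9)(1.008e-7)/(0.0608)² = 2.45e5 N/C.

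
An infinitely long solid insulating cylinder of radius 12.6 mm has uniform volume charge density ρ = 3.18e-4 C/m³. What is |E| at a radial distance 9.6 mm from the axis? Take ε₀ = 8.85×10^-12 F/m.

Take a coaxial cylindrical Gaussian surface of radius r = 9.6 mm and length L (r < R).
Charge inside radius r per length L is ρ·πr²·L, so λ_enc = ρπr² = 9.207×10^-8 C/m.
Since E is radial and uniform over the curved surface, Φ = E·2πrL = Q_enc/ε₀ = λ_enc L/ε₀.
E = |λ_enc|/(2πε₀r) = (9.207e-8)/(2π·8.85×10^-12·0.0096) = 1.72×10^5 N/C.

|E| ≈ 1.72×10^5 V/m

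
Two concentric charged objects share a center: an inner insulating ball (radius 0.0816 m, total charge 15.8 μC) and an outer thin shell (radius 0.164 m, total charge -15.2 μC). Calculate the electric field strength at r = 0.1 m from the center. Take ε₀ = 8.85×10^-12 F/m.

Symmetry ⇒ E = E(r) r̂. Gaussian sphere of radius r = 0.1 m (between the bodies, 0.0816 m < r < 0.164 m).
The shell at 0.164 m lies outside the Gaussian surface, so Q_enc = 15.8 μC = 1.58e-5 C.
By Gauss's law, ∮E·dA = E·4πr² = Q_enc/ε₀.
E = |Q_enc|/(4πε₀r²) = (1.58e-5)/(4π·8.85×10^-12·(0.1)²) = 1.42e7 N/C.

E ≈ 1.42e7 N/C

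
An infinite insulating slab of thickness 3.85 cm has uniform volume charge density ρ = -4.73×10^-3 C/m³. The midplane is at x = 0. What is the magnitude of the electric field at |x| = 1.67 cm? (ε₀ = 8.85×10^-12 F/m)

By symmetry E is perpendicular to the slab. A Gaussian pillbox from −1.67 cm to +1.67 cm (face area A) lies entirely within the slab.
Q_enc = ρ·(2x)·A and flux = 2EA, so 2EA = 2ρxA/ε₀ ⇒ E = |ρ|x/ε₀.
E = (4.73×10^-3)(0.0167)/(8.85×10^-12) = 8.93×10^6 N/C.

|E| = 8.93e6 N/C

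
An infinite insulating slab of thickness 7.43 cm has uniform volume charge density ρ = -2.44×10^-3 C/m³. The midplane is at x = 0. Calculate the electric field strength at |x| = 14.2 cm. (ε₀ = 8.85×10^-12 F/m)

|E| = 1.02e7 N/C

The point |x| = 14.2 cm lies outside the slab (half-thickness 0.03715 m). A symmetric pillbox spanning the full slab encloses Q_enc = ρ·d·A.
Flux = 2EA ⇒ E = |ρ|d/(2ε₀), independent of distance outside.
E = (2.44×10^-3)(0.0743)/(2·8.85×10^-12) = 1.02×10^7 N/C.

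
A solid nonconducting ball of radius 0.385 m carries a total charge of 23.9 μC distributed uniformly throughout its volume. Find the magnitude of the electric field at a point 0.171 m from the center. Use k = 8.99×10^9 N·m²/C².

Use a concentric Gaussian sphere at r = 0.171 m (r < R).
Only the charge within r is enclosed: Q_enc = Q·(r/R)³ = (23.9 μC)·(0.171 m/0.385 m)³ = 2.094×10^-6 C.
Applying ∮E·dA = Q_enc/ε₀ with Φ = E(4πr²):
E = k|Q_enc|/r² = (8.99×10^9)(2.094e-6)/(0.171)² = 6.44×10^5 N/C.

E ≈ 6.44e5 V/m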